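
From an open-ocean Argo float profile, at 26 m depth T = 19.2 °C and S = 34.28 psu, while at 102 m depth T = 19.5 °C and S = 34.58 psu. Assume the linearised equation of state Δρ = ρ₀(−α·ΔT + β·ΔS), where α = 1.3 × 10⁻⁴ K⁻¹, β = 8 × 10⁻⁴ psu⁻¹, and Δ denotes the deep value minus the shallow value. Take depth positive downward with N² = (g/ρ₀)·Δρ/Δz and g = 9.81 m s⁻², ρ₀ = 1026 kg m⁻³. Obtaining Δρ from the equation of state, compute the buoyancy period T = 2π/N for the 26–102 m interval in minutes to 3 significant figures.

20.6 min

ΔT = +0.3 K, ΔS = +0.30 psu (deep − shallow).
Δρ/ρ₀ = −αΔT + βΔS = -3.90 × 10⁻⁵ + 2.40 × 10⁻⁴ = 2.01 × 10⁻⁴, so Δρ ≈ 0.2062 kg m⁻³.
N² = (g/ρ₀)·Δρ/Δz = g·(Δρ/ρ₀)/Δz = 9.81 × 2.01 × 10⁻⁴ / 76 = 2.5945 × 10⁻⁵ s⁻².
N = √(2.5945 × 10⁻⁵) = 5.0936 × 10⁻³ rad s⁻¹ → T = 2π/N = 1.2335 × 10³ s = 20.558 min ≈ 20.6 min.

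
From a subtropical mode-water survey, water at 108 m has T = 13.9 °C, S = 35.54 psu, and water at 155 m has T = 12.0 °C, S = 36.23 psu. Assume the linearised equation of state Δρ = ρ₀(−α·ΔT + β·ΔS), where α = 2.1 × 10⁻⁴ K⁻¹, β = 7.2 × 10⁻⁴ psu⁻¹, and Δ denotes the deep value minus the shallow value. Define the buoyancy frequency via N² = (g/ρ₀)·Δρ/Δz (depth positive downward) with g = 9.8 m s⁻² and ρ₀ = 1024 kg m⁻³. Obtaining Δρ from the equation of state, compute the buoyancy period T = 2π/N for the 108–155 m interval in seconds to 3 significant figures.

ΔT = -1.9 K, ΔS = +0.69 psu (deep − shallow).
Δρ/ρ₀ = −αΔT + βΔS = 3.99 × 10⁻⁴ + 4.968 × 10⁻⁴ = 8.958 × 10⁻⁴, so Δρ ≈ 0.9173 kg m⁻³.
N² = (g/ρ₀)·Δρ/Δz = g·(Δρ/ρ₀)/Δz = 9.8 × 8.958 × 10⁻⁴ / 47 = 1.8678 × 10⁻⁴ s⁻².
N = √(1.8678 × 10⁻⁴) = 0.013667 rad s⁻¹ → T = 2π/N = 459.73 s ≈ 460 s.

460 s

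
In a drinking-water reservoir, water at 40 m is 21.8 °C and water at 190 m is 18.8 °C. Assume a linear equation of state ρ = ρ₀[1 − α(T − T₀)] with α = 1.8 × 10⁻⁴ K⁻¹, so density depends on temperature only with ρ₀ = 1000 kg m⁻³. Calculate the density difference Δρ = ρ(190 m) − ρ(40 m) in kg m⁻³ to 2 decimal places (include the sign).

+0.54 kg m⁻³

ΔT = -3.0 K, Δρ/ρ₀ = −αΔT = 5.40 × 10⁻⁴.
Δρ = 1000 × (5.40 × 10⁻⁴) = +0.54 kg m⁻³.
Positive Δρ: denser below, stable.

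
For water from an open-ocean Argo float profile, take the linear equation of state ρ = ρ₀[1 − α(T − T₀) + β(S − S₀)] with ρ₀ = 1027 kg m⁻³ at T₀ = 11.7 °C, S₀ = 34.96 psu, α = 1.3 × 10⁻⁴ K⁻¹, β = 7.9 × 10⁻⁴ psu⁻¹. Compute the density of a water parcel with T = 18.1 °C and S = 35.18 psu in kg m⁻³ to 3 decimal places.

T − T₀ = +6.4 K, S − S₀ = +0.22 psu.
Bracket = 1 − α·(+6.4) + β·(+0.22) = 1 + (-6.582 × 10⁻⁴) = 0.9993418.
ρ = 1027 × 0.9993418 = 1026.324 kg m⁻³.

1026.324 kg m⁻³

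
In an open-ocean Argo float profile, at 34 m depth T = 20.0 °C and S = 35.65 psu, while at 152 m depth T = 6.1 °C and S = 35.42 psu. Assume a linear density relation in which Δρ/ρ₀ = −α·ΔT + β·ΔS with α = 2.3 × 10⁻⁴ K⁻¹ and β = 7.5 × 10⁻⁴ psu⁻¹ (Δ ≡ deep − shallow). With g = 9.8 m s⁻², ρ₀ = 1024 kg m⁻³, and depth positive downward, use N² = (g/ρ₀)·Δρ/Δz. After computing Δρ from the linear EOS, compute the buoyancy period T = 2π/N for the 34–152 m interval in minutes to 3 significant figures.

6.61 min

ΔT = -13.9 K, ΔS = -0.23 psu (deep − shallow).
Δρ/ρ₀ = −αΔT + βΔS = 3.197 × 10⁻³ − 1.725 × 10⁻⁴ = 3.0245 × 10⁻³, so Δρ ≈ 3.097 kg m⁻³.
N² = (g/ρ₀)·Δρ/Δz = g·(Δρ/ρ₀)/Δz = 9.8 × 3.0245 × 10⁻³ / 118 = 2.5119 × 10⁻⁴ s⁻².
N = √(2.5119 × 10⁻⁴) = 0.015849 rad s⁻¹ → T = 2π/N = 396.44 s = 6.6073 min ≈ 6.61 min.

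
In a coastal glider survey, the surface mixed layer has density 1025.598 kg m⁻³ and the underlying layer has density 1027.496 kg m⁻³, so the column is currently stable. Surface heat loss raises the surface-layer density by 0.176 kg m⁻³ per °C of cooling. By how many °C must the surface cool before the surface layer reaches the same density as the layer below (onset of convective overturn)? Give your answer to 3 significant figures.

Density deficit of the surface layer: 1027.496 − 1025.598 = 1.898 kg m⁻³.
Required change = 1.898 / 0.176 = 10.8 °C.

10.8 °C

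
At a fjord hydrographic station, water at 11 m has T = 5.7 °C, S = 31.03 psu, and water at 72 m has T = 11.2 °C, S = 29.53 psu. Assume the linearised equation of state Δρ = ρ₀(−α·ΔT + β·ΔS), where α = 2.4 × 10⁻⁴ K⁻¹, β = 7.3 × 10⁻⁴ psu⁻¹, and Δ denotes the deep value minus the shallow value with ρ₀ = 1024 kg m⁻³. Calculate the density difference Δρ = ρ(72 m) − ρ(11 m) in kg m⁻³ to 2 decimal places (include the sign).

-2.47 kg m⁻³

ΔT = +5.5 K, ΔS = -1.50 psu (deep − shallow).
Δρ/ρ₀ = −(2.4 × 10⁻⁴)(+5.5) + (7.3 × 10⁻⁴)(-1.50) = -2.415 × 10⁻³.
Δρ = 1024 × (-2.415 × 10⁻³) = -2.47 kg m⁻³.
Negative Δρ: lighter below, statically unstable.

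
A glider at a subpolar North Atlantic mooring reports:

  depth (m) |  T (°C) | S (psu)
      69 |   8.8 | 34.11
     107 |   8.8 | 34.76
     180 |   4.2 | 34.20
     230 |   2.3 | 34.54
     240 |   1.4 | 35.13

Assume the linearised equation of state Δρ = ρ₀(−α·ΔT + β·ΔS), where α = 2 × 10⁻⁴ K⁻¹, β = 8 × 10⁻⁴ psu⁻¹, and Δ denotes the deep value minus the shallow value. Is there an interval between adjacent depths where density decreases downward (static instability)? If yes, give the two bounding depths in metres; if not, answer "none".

Evaluate Δρ/ρ₀ = −αΔT + βΔS across each adjacent pair:
  69–107 m: −αΔT+βΔS = −(2 × 10⁻⁴)(+0.0)+(8 × 10⁻⁴)(+0.65) = 5.2 × 10⁻⁴ → stable
  107–180 m: −αΔT+βΔS = −(2 × 10⁻⁴)(-4.6)+(8 × 10⁻⁴)(-0.56) = 4.7 × 10⁻⁴ → stable
  180–230 m: −αΔT+βΔS = −(2 × 10⁻⁴)(-1.9)+(8 × 10⁻⁴)(+0.34) = 6.5 × 10⁻⁴ → stable
  230–240 m: −αΔT+βΔS = −(2 × 10⁻⁴)(-0.9)+(8 × 10⁻⁴)(+0.59) = 6.5 × 10⁻⁴ → stable
Every interval has Δρ > 0: the column is stably stratified throughout.

none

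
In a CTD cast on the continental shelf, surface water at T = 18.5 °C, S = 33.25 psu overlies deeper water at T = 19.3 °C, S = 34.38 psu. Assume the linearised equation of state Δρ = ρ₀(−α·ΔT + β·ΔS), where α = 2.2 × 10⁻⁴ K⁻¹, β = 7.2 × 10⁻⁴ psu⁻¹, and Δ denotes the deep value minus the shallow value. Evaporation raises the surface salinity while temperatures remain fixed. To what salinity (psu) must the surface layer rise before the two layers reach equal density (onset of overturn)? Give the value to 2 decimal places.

Neutral buoyancy requires −α(T_deep − T_surf) + β(S_deep − S_surf′) = 0.
S_surf′ = S_deep − (α/β)·ΔT = 34.38 − (2.2 × 10⁻⁴/7.2 × 10⁻⁴)·(+0.8) = 34.1356 psu.
Increase required: 34.1356 − 33.25 = 0.8856 psu.

34.14 psu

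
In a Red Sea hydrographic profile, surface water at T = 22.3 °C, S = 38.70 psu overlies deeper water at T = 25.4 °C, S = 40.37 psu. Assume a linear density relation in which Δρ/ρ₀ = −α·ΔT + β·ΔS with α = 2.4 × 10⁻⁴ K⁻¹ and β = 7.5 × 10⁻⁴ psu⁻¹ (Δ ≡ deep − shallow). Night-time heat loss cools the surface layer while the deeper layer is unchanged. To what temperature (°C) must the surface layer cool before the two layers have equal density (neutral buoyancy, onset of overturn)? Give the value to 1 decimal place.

20.2 °C

Neutral buoyancy requires Δρ = 0, i.e. −α(T_deep − T_surf′) + β(S_deep − S_surf) = 0.
T_surf′ = T_deep − (β/α)·ΔS = 25.4 − (7.5 × 10⁻⁴/2.4 × 10⁻⁴)·(+1.67) = 20.181 °C.
Cooling required: 22.3 − (20.181) = 2.119 °C.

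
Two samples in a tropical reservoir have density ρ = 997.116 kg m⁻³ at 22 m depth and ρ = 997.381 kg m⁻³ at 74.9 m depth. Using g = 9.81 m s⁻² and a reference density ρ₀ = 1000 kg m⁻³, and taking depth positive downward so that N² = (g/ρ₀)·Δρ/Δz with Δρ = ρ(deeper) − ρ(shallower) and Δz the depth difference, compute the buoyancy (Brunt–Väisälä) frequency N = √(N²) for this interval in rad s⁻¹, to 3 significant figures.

7.01 × 10⁻³ rad s⁻¹

Δρ = 997.381 − 997.116 = 0.265 kg m⁻³ over Δz = 74.9 − 22 = 52.9 m.
N² = (9.81/1000) × (0.265/52.9) = 4.9143 × 10⁻⁵ s⁻².
N = √(4.9143 × 10⁻⁵) = 7.0102 × 10⁻³ rad s⁻¹ ≈ 7.01 × 10⁻³ rad s⁻¹.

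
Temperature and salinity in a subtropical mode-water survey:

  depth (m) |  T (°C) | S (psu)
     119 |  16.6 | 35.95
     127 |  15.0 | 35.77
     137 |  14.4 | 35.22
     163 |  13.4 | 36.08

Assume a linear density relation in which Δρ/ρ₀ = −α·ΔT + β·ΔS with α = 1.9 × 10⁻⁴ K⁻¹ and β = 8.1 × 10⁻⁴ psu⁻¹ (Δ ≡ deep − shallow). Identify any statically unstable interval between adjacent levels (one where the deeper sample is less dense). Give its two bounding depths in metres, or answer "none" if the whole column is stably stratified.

Evaluate Δρ/ρ₀ = −αΔT + βΔS across each adjacent pair:
  119–127 m: −αΔT+βΔS = −(1.9 × 10⁻⁴)(-1.6)+(8.1 × 10⁻⁴)(-0.18) = 1.6 × 10⁻⁴ → stable
  127–137 m: −αΔT+βΔS = −(1.9 × 10⁻⁴)(-0.6)+(8.1 × 10⁻⁴)(-0.55) = -3.3 × 10⁻⁴ → UNSTABLE
  137–163 m: −αΔT+βΔS = −(1.9 × 10⁻⁴)(-1.0)+(8.1 × 10⁻⁴)(+0.86) = 8.9 × 10⁻⁴ → stable
The 127–137 m interval has Δρ < 0: lighter water underlies denser water.

127–137 m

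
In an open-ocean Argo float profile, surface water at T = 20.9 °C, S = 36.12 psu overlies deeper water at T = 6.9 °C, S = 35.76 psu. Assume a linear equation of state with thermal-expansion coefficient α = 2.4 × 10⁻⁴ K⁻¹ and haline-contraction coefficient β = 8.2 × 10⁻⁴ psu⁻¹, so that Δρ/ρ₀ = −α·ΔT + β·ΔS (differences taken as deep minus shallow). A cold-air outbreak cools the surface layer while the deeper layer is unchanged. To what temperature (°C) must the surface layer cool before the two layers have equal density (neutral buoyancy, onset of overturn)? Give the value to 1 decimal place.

Neutral buoyancy requires Δρ = 0, i.e. −α(T_deep − T_surf′) + β(S_deep − S_surf) = 0.
T_surf′ = T_deep − (β/α)·ΔS = 6.9 − (8.2 × 10⁻⁴/2.4 × 10⁻⁴)·(-0.36) = 8.130 °C.
Cooling required: 20.9 − (8.130) = 12.770 °C.

8.1 °C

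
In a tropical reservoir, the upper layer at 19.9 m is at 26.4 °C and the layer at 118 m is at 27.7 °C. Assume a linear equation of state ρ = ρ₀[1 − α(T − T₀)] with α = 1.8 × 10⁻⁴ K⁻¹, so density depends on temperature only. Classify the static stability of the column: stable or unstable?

ΔT = 27.7 − 26.4 = +1.3 K, so Δρ/ρ₀ = −αΔT = -2.34 × 10⁻⁴.
Δρ/ρ₀ < 0, so Δρ < 0: deeper water is lighter → statically unstable; the column would overturn.

unstable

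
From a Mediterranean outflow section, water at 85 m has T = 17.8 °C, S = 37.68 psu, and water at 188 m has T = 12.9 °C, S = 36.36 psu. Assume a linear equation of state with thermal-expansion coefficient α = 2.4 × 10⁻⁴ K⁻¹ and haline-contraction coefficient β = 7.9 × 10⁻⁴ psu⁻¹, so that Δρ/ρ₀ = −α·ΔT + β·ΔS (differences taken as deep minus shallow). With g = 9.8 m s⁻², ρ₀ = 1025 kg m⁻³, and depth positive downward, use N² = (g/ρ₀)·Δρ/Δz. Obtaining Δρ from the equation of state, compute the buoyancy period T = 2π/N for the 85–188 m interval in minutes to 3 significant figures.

ΔT = -4.9 K, ΔS = -1.32 psu (deep − shallow).
Δρ/ρ₀ = −αΔT + βΔS = 1.176 × 10⁻³ − 1.0428 × 10⁻³ = 1.332 × 10⁻⁴, so Δρ ≈ 0.1365 kg m⁻³.
N² = (g/ρ₀)·Δρ/Δz = g·(Δρ/ρ₀)/Δz = 9.8 × 1.332 × 10⁻⁴ / 103 = 1.2673 × 10⁻⁵ s⁻².
N = √(1.2673 × 10⁻⁵) = 3.5599 × 10⁻³ rad s⁻¹ → T = 2π/N = 1.7650 × 10³ s = 29.417 min ≈ 29.4 min.

29.4 min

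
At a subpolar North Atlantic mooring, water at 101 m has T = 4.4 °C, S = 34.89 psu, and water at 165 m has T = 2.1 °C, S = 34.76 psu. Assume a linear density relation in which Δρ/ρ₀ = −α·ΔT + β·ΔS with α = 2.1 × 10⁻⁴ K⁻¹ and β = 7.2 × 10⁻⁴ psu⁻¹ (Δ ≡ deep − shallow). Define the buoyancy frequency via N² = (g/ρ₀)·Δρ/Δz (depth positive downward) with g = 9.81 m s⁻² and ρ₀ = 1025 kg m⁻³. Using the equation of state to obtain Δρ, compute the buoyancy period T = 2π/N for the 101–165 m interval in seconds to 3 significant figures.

813 s

ΔT = -2.3 K, ΔS = -0.13 psu (deep − shallow).
Δρ/ρ₀ = −αΔT + βΔS = 4.83 × 10⁻⁴ − 9.36 × 10⁻⁵ = 3.894 × 10⁻⁴, so Δρ ≈ 0.3991 kg m⁻³.
N² = (g/ρ₀)·Δρ/Δz = g·(Δρ/ρ₀)/Δz = 9.81 × 3.894 × 10⁻⁴ / 64 = 5.9688 × 10⁻⁵ s⁻².
N = √(5.9688 × 10⁻⁵) = 7.7258 × 10⁻³ rad s⁻¹ → T = 2π/N = 813.27 s ≈ 813 s.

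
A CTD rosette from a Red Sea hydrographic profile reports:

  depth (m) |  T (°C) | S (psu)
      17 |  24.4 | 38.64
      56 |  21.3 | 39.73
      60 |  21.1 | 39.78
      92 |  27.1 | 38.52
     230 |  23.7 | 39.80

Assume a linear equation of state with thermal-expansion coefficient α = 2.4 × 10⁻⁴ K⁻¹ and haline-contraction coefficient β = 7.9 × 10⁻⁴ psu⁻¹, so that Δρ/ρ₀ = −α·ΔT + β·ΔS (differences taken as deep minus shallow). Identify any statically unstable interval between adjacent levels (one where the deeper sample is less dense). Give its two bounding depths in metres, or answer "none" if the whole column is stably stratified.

Evaluate Δρ/ρ₀ = −αΔT + βΔS across each adjacent pair:
  17–56 m: −αΔT+βΔS = −(2.4 × 10⁻⁴)(-3.1)+(7.9 × 10⁻⁴)(+1.09) = 1.6 × 10⁻³ → stable
  56–60 m: −αΔT+βΔS = −(2.4 × 10⁻⁴)(-0.2)+(7.9 × 10⁻⁴)(+0.05) = 8.8 × 10⁻⁵ → stable
  60–92 m: −αΔT+βΔS = −(2.4 × 10⁻⁴)(+6.0)+(7.9 × 10⁻⁴)(-1.26) = -2.4 × 10⁻³ → UNSTABLE
  92–230 m: −αΔT+βΔS = −(2.4 × 10⁻⁴)(-3.4)+(7.9 × 10⁻⁴)(+1.28) = 1.8 × 10⁻³ → stable
The 60–92 m interval has Δρ < 0: lighter water underlies denser water.

60–92 m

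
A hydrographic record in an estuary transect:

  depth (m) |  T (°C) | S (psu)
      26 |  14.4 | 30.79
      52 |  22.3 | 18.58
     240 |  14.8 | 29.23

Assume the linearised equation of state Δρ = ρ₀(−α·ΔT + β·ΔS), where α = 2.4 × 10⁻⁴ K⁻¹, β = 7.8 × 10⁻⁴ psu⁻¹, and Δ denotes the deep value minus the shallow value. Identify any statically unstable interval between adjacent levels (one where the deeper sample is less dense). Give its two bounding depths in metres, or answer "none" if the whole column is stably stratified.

Evaluate Δρ/ρ₀ = −αΔT + βΔS across each adjacent pair:
  26–52 m: −αΔT+βΔS = −(2.4 × 10⁻⁴)(+7.9)+(7.8 × 10⁻⁴)(-12.21) = -0.011 → UNSTABLE
  52–240 m: −αΔT+βΔS = −(2.4 × 10⁻⁴)(-7.5)+(7.8 × 10⁻⁴)(+10.65) = 0.010 → stable
The 26–52 m interval has Δρ < 0: lighter water underlies denser water.

26–52 m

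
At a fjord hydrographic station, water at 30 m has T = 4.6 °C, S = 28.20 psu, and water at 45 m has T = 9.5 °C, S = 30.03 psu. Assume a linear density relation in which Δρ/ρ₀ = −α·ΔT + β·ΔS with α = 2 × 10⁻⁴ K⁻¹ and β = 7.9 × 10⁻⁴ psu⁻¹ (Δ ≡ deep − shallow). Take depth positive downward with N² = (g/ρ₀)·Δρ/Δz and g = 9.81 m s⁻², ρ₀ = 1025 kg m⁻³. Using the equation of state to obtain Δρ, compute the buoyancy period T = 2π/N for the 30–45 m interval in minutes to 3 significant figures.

ΔT = +4.9 K, ΔS = +1.83 psu (deep − shallow).
Δρ/ρ₀ = −αΔT + βΔS = -9.80 × 10⁻⁴ + 1.4457 × 10⁻³ = 4.657 × 10⁻⁴, so Δρ ≈ 0.4773 kg m⁻³.
N² = (g/ρ₀)·Δρ/Δz = g·(Δρ/ρ₀)/Δz = 9.81 × 4.657 × 10⁻⁴ / 15 = 3.0457 × 10⁻⁴ s⁻².
N = √(3.0457 × 10⁻⁴) = 0.017452 rad s⁻¹ → T = 2π/N = 360.03 s = 6.0005 min ≈ 6.00 min.

6.00 min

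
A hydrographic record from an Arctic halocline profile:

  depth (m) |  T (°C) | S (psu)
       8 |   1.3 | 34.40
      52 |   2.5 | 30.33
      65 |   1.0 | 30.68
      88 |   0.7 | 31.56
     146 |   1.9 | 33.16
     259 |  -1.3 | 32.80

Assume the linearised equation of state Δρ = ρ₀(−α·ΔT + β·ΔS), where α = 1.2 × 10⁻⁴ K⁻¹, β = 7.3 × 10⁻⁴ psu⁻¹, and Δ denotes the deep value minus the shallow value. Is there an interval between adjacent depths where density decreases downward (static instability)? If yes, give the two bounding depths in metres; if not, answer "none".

8–52 m

Evaluate Δρ/ρ₀ = −αΔT + βΔS across each adjacent pair:
  8–52 m: −αΔT+βΔS = −(1.2 × 10⁻⁴)(+1.2)+(7.3 × 10⁻⁴)(-4.07) = -3.1 × 10⁻³ → UNSTABLE
  52–65 m: −αΔT+βΔS = −(1.2 × 10⁻⁴)(-1.5)+(7.3 × 10⁻⁴)(+0.35) = 4.4 × 10⁻⁴ → stable
  65–88 m: −αΔT+βΔS = −(1.2 × 10⁻⁴)(-0.3)+(7.3 × 10⁻⁴)(+0.88) = 6.8 × 10⁻⁴ → stable
  88–146 m: −αΔT+βΔS = −(1.2 × 10⁻⁴)(+1.2)+(7.3 × 10⁻⁴)(+1.60) = 1.0 × 10⁻³ → stable
  146–259 m: −αΔT+βΔS = −(1.2 × 10⁻⁴)(-3.2)+(7.3 × 10⁻⁴)(-0.36) = 1.2 × 10⁻⁴ → stable
The 8–52 m interval has Δρ < 0: lighter water underlies denser water.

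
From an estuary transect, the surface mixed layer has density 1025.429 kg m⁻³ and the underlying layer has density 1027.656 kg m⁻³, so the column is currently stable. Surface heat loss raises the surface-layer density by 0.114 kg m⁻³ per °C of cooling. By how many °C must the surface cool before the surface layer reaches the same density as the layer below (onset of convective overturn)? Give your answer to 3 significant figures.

Density deficit of the surface layer: 1027.656 − 1025.429 = 2.227 kg m⁻³.
Required change = 2.227 / 0.114 = 19.5 °C.

19.5 °C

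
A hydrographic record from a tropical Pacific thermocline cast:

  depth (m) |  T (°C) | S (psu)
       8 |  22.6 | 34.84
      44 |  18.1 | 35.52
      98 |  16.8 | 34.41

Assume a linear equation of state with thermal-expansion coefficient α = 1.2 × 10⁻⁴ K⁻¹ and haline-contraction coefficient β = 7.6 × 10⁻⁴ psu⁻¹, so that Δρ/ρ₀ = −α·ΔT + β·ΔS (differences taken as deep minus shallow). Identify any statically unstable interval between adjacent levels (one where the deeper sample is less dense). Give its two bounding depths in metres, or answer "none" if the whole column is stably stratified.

Evaluate Δρ/ρ₀ = −αΔT + βΔS across each adjacent pair:
  8–44 m: −αΔT+βΔS = −(1.2 × 10⁻⁴)(-4.5)+(7.6 × 10⁻⁴)(+0.68) = 1.1 × 10⁻³ → stable
  44–98 m: −αΔT+βΔS = −(1.2 × 10⁻⁴)(-1.3)+(7.6 × 10⁻⁴)(-1.11) = -6.9 × 10⁻⁴ → UNSTABLE
The 44–98 m interval has Δρ < 0: lighter water underlies denser water.

44–98 m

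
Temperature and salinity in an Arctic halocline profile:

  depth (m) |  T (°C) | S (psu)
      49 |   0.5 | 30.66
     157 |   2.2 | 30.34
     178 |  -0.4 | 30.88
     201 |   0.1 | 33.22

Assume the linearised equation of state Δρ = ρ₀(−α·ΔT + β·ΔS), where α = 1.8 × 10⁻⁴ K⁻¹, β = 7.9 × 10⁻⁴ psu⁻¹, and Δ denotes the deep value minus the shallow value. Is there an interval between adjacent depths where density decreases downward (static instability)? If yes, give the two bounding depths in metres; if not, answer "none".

49–157 m

Evaluate Δρ/ρ₀ = −αΔT + βΔS across each adjacent pair:
  49–157 m: −αΔT+βΔS = −(1.8 × 10⁻⁴)(+1.7)+(7.9 × 10⁻⁴)(-0.32) = -5.6 × 10⁻⁴ → UNSTABLE
  157–178 m: −αΔT+βΔS = −(1.8 × 10⁻⁴)(-2.6)+(7.9 × 10⁻⁴)(+0.54) = 8.9 × 10⁻⁴ → stable
  178–201 m: −αΔT+βΔS = −(1.8 × 10⁻⁴)(+0.5)+(7.9 × 10⁻⁴)(+2.34) = 1.8 × 10⁻³ → stable
The 49–157 m interval has Δρ < 0: lighter water underlies denser water.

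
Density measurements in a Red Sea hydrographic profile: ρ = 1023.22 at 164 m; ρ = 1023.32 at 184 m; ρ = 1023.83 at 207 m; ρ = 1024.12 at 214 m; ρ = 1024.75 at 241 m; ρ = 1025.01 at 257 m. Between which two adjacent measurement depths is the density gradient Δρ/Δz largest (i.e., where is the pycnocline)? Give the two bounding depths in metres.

Compute the density gradient over each adjacent pair:
  164–184 m: Δρ/Δz = 0.10/20 = 5.0 × 10⁻³ kg m⁻⁴
  184–207 m: Δρ/Δz = 0.51/23 = 0.022 kg m⁻⁴
  207–214 m: Δρ/Δz = 0.29/7 = 0.041 kg m⁻⁴
  214–241 m: Δρ/Δz = 0.63/27 = 0.023 kg m⁻⁴
  241–257 m: Δρ/Δz = 0.26/16 = 0.016 kg m⁻⁴
The largest gradient is in the 207–214 m interval — the pycnocline.

207–214 m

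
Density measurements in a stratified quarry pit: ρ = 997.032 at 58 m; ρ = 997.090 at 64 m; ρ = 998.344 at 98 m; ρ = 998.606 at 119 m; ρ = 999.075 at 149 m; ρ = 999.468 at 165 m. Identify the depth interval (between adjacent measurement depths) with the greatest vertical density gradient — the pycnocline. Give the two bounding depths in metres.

Compute the density gradient over each adjacent pair:
  58–64 m: Δρ/Δz = 0.058/6 = 9.7 × 10⁻³ kg m⁻⁴
  64–98 m: Δρ/Δz = 1.254/34 = 0.037 kg m⁻⁴
  98–119 m: Δρ/Δz = 0.262/21 = 0.012 kg m⁻⁴
  119–149 m: Δρ/Δz = 0.469/30 = 0.016 kg m⁻⁴
  149–165 m: Δρ/Δz = 0.393/16 = 0.025 kg m⁻⁴
The largest gradient is in the 64–98 m interval — the pycnocline.

64–98 m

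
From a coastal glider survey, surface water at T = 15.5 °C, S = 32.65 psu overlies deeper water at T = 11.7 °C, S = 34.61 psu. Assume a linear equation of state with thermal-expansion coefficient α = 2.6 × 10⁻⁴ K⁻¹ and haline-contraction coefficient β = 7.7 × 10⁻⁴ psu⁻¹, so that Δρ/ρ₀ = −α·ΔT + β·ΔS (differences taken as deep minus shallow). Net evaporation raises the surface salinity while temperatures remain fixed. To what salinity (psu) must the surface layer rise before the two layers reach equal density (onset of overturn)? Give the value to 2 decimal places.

Neutral buoyancy requires −α(T_deep − T_surf) + β(S_deep − S_surf′) = 0.
S_surf′ = S_deep − (α/β)·ΔT = 34.61 − (2.6 × 10⁻⁴/7.7 × 10⁻⁴)·(-3.8) = 35.8931 psu.
Increase required: 35.8931 − 32.65 = 3.2431 psu.

35.89 psu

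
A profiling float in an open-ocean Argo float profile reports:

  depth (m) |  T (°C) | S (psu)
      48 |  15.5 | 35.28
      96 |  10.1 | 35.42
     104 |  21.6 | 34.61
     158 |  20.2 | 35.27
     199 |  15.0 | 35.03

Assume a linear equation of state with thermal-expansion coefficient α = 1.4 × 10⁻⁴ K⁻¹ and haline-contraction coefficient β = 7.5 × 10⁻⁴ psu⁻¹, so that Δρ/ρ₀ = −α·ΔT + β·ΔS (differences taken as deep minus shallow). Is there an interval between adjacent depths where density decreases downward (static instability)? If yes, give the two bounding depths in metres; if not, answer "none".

Evaluate Δρ/ρ₀ = −αΔT + βΔS across each adjacent pair:
  48–96 m: −αΔT+βΔS = −(1.4 × 10⁻⁴)(-5.4)+(7.5 × 10⁻⁴)(+0.14) = 8.6 × 10⁻⁴ → stable
  96–104 m: −αΔT+βΔS = −(1.4 × 10⁻⁴)(+11.5)+(7.5 × 10⁻⁴)(-0.81) = -2.2 × 10⁻³ → UNSTABLE
  104–158 m: −αΔT+βΔS = −(1.4 × 10⁻⁴)(-1.4)+(7.5 × 10⁻⁴)(+0.66) = 6.9 × 10⁻⁴ → stable
  158–199 m: −αΔT+βΔS = −(1.4 × 10⁻⁴)(-5.2)+(7.5 × 10⁻⁴)(-0.24) = 5.5 × 10⁻⁴ → stable
The 96–104 m interval has Δρ < 0: lighter water underlies denser water.

96–104 m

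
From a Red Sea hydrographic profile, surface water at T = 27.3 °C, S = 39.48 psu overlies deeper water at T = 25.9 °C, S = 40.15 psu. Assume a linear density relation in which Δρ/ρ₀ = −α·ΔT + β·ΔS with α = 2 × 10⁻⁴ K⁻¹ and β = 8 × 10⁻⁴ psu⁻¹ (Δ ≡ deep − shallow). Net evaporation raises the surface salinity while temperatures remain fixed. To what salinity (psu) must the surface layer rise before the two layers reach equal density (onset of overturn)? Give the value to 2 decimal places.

40.50 psu

Neutral buoyancy requires −α(T_deep − T_surf) + β(S_deep − S_surf′) = 0.
S_surf′ = S_deep − (α/β)·ΔT = 40.15 − (2 × 10⁻⁴/8 × 10⁻⁴)·(-1.4) = 40.5000 psu.
Increase required: 40.5000 − 39.48 = 1.0200 psu.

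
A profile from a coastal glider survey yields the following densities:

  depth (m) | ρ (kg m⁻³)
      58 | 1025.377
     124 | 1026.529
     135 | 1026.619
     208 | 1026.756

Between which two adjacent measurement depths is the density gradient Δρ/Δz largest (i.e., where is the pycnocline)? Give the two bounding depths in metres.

58–124 m

Compute the density gradient over each adjacent pair:
  58–124 m: Δρ/Δz = 1.152/66 = 0.017 kg m⁻⁴
  124–135 m: Δρ/Δz = 0.090/11 = 8.2 × 10⁻³ kg m⁻⁴
  135–208 m: Δρ/Δz = 0.137/73 = 1.9 × 10⁻³ kg m⁻⁴
The largest gradient is in the 58–124 m interval — the pycnocline.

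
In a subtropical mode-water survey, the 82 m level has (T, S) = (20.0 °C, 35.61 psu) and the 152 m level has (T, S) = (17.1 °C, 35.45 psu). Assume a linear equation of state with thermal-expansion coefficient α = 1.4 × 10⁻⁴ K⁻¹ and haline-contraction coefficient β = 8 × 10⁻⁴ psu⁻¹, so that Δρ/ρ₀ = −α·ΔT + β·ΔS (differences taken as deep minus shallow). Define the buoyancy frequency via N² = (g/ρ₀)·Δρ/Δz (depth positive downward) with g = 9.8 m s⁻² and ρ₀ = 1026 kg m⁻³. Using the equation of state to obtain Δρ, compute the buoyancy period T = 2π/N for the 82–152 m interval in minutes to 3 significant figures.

16.8 min

ΔT = -2.9 K, ΔS = -0.16 psu (deep − shallow).
Δρ/ρ₀ = −αΔT + βΔS = 4.06 × 10⁻⁴ − 1.28 × 10⁻⁴ = 2.78 × 10⁻⁴, so Δρ ≈ 0.2852 kg m⁻³.
N² = (g/ρ₀)·Δρ/Δz = g·(Δρ/ρ₀)/Δz = 9.8 × 2.78 × 10⁻⁴ / 70 = 3.8920 × 10⁻⁵ s⁻².
N = √(3.8920 × 10⁻⁵) = 6.2386 × 10⁻³ rad s⁻¹ → T = 2π/N = 1.0071 × 10³ s = 16.785 min ≈ 16.8 min.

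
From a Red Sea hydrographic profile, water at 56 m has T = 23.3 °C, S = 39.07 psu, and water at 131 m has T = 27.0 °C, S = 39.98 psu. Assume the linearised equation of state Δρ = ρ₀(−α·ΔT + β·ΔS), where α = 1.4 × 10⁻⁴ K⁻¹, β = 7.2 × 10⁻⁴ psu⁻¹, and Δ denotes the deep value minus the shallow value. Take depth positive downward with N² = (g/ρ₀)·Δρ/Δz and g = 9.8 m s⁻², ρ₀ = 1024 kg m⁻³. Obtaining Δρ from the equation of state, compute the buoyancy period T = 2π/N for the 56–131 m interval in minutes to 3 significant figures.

ΔT = +3.7 K, ΔS = +0.91 psu (deep − shallow).
Δρ/ρ₀ = −αΔT + βΔS = -5.18 × 10⁻⁴ + 6.552 × 10⁻⁴ = 1.372 × 10⁻⁴, so Δρ ≈ 0.1405 kg m⁻³.
N² = (g/ρ₀)·Δρ/Δz = g·(Δρ/ρ₀)/Δz = 9.8 × 1.372 × 10⁻⁴ / 75 = 1.7927 × 10⁻⁵ s⁻².
N = √(1.7927 × 10⁻⁵) = 4.2340 × 10⁻³ rad s⁻¹ → T = 2π/N = 1.4840 × 10³ s = 24.733 min ≈ 24.7 min.

24.7 min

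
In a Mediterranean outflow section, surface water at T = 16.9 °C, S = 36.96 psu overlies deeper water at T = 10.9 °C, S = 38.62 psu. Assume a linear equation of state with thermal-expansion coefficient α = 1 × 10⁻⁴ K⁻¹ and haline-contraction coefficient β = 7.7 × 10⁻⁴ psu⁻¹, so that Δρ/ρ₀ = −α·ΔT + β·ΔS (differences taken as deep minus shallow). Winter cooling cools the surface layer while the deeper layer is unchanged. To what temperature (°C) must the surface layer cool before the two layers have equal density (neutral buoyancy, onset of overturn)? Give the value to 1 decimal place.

Neutral buoyancy requires Δρ = 0, i.e. −α(T_deep − T_surf′) + β(S_deep − S_surf) = 0.
T_surf′ = T_deep − (β/α)·ΔS = 10.9 − (7.7 × 10⁻⁴/1 × 10⁻⁴)·(+1.66) = -1.882 °C.
Cooling required: 16.9 − (-1.882) = 18.782 °C.

-1.9 °C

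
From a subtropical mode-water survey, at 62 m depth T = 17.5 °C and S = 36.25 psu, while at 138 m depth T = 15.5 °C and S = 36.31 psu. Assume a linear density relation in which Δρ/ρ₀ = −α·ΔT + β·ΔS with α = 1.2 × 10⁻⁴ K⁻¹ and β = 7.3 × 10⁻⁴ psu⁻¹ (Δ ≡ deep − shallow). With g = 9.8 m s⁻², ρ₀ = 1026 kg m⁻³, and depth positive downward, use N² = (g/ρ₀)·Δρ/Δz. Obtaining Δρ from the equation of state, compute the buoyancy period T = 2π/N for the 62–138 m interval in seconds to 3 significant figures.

1.04 × 10³ s

ΔT = -2.0 K, ΔS = +0.06 psu (deep − shallow).
Δρ/ρ₀ = −αΔT + βΔS = 2.40 × 10⁻⁴ + 4.38 × 10⁻⁵ = 2.838 × 10⁻⁴, so Δρ ≈ 0.2912 kg m⁻³.
N² = (g/ρ₀)·Δρ/Δz = g·(Δρ/ρ₀)/Δz = 9.8 × 2.838 × 10⁻⁴ / 76 = 3.6595 × 10⁻⁵ s⁻².
N = √(3.6595 × 10⁻⁵) = 6.0494 × 10⁻³ rad s⁻¹ → T = 2π/N = 1.0386 × 10³ s ≈ 1.04 × 10³ s.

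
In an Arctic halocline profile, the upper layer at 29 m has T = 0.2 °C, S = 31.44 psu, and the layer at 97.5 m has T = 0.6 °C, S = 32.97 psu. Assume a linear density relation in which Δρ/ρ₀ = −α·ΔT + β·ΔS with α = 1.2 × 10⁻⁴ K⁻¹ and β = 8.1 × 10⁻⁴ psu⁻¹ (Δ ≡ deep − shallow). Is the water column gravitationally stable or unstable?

stable

ΔT = 0.6 − 0.2 = +0.4 K and ΔS = 32.97 − 31.44 = +1.53 psu (deep − shallow).
−αΔT = -4.80 × 10⁻⁵; βΔS = 1.2393 × 10⁻³; sum Δρ/ρ₀ = 1.1913 × 10⁻³.
Δρ/ρ₀ > 0, so Δρ > 0: deeper water is denser → statically stable.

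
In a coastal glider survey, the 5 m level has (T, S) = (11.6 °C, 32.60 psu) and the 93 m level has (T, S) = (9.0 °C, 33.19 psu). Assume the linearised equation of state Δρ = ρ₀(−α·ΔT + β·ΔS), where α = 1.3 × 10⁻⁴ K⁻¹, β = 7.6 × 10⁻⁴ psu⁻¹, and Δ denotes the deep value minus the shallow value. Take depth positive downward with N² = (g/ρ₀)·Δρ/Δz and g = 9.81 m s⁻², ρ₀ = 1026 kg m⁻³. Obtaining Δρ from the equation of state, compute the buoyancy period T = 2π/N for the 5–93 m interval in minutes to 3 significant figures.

11.2 min

ΔT = -2.6 K, ΔS = +0.59 psu (deep − shallow).
Δρ/ρ₀ = −αΔT + βΔS = 3.38 × 10⁻⁴ + 4.484 × 10⁻⁴ = 7.864 × 10⁻⁴, so Δρ ≈ 0.8068 kg m⁻³.
N² = (g/ρ₀)·Δρ/Δz = g·(Δρ/ρ₀)/Δz = 9.81 × 7.864 × 10⁻⁴ / 88 = 8.7666 × 10⁻⁵ s⁻².
N = √(8.7666 × 10⁻⁵) = 9.3630 × 10⁻³ rad s⁻¹ → T = 2π/N = 671.07 s = 11.185 min ≈ 11.2 min.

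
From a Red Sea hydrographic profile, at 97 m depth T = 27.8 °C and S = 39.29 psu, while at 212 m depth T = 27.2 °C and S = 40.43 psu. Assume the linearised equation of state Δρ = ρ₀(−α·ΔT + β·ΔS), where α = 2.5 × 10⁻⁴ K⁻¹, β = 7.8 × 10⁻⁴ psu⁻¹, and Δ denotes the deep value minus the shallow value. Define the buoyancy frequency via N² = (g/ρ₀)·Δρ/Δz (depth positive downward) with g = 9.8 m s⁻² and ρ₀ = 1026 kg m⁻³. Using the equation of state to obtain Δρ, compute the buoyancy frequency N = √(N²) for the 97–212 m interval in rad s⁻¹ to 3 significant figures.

9.41 × 10⁻³ rad s⁻¹

ΔT = -0.6 K, ΔS = +1.14 psu (deep − shallow).
Δρ/ρ₀ = −αΔT + βΔS = 1.50 × 10⁻⁴ + 8.892 × 10⁻⁴ = 1.0392 × 10⁻³, so Δρ ≈ 1.066 kg m⁻³.
N² = (g/ρ₀)·Δρ/Δz = g·(Δρ/ρ₀)/Δz = 9.8 × 1.0392 × 10⁻³ / 115 = 8.8558 × 10⁻⁵ s⁻².
N = √(8.8558 × 10⁻⁵) = 9.4105 × 10⁻³ rad s⁻¹ ≈ 9.41 × 10⁻³ rad s⁻¹.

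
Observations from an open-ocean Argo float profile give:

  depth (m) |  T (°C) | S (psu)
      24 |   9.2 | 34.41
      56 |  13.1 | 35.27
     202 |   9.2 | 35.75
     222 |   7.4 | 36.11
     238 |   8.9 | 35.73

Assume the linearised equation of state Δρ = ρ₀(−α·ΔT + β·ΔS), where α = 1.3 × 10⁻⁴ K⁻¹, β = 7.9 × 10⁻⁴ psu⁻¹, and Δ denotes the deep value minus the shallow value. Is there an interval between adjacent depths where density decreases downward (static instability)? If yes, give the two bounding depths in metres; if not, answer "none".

222–238 m

Evaluate Δρ/ρ₀ = −αΔT + βΔS across each adjacent pair:
  24–56 m: −αΔT+βΔS = −(1.3 × 10⁻⁴)(+3.9)+(7.9 × 10⁻⁴)(+0.86) = 1.7 × 10⁻⁴ → stable
  56–202 m: −αΔT+βΔS = −(1.3 × 10⁻⁴)(-3.9)+(7.9 × 10⁻⁴)(+0.48) = 8.9 × 10⁻⁴ → stable
  202–222 m: −αΔT+βΔS = −(1.3 × 10⁻⁴)(-1.8)+(7.9 × 10⁻⁴)(+0.36) = 5.2 × 10⁻⁴ → stable
  222–238 m: −αΔT+βΔS = −(1.3 × 10⁻⁴)(+1.5)+(7.9 × 10⁻⁴)(-0.38) = -5.0 × 10⁻⁴ → UNSTABLE
The 222–238 m interval has Δρ < 0: lighter water underlies denser water.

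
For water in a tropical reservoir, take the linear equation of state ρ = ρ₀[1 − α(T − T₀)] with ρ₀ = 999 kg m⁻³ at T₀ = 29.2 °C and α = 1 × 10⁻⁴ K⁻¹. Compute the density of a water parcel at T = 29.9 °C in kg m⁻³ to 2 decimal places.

T − T₀ = +0.7 K.
Bracket = 1 − α·(+0.7) = 1 + (-7.00 × 10⁻⁵) = 0.9999300.
ρ = 999 × 0.9999300 = 998.93 kg m⁻³.

998.93 kg m⁻³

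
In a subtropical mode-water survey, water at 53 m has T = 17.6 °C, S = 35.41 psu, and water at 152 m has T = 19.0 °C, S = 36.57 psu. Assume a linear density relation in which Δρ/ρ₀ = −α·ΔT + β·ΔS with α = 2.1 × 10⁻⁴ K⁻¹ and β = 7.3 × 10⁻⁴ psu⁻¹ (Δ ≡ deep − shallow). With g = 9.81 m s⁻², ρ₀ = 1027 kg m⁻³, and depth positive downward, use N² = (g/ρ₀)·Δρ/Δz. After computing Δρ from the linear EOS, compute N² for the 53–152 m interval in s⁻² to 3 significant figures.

5.48 × 10⁻⁵ s⁻²

ΔT = +1.4 K, ΔS = +1.16 psu (deep − shallow).
Δρ/ρ₀ = −αΔT + βΔS = -2.94 × 10⁻⁴ + 8.468 × 10⁻⁴ = 5.528 × 10⁻⁴, so Δρ ≈ 0.5677 kg m⁻³.
N² = (g/ρ₀)·Δρ/Δz = g·(Δρ/ρ₀)/Δz = 9.81 × 5.528 × 10⁻⁴ / 99 = 5.4777 × 10⁻⁵ s⁻² ≈ 5.48 × 10⁻⁵ s⁻².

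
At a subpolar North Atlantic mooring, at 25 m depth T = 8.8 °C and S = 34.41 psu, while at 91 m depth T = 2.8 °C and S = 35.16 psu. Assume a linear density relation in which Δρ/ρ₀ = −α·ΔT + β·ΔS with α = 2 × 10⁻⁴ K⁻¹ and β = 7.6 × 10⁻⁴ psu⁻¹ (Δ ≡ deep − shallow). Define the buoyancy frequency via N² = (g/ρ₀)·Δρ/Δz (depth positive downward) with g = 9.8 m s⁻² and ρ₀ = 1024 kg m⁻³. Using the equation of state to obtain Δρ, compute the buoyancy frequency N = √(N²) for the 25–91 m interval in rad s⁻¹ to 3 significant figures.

ΔT = -6.0 K, ΔS = +0.75 psu (deep − shallow).
Δρ/ρ₀ = −αΔT + βΔS = 1.20 × 10⁻³ + 5.70 × 10⁻⁴ = 1.77 × 10⁻³, so Δρ ≈ 1.812 kg m⁻³.
N² = (g/ρ₀)·Δρ/Δz = g·(Δρ/ρ₀)/Δz = 9.8 × 1.77 × 10⁻³ / 66 = 2.6282 × 10⁻⁴ s⁻².
N = √(2.6282 × 10⁻⁴) = 0.016212 rad s⁻¹ ≈ 0.0162 rad s⁻¹.

0.0162 rad s⁻¹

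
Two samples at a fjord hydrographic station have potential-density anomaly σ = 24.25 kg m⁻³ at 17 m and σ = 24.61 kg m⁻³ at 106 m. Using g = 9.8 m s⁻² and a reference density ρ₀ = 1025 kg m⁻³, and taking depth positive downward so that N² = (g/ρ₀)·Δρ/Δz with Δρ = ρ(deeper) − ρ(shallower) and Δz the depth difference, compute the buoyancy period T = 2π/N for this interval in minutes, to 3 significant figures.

16.8 min

Δρ = 1024.61 − 1024.25 = 0.36 kg m⁻³ over Δz = 106 − 17 = 89 m.
N² = (9.8/1025) × (0.36/89) = 3.8674 × 10⁻⁵ s⁻².
N = √(3.8674 × 10⁻⁵) = 6.2188 × 10⁻³ rad s⁻¹, so T = 2π/N = 1.0104 × 10³ s = 16.840 min ≈ 16.8 min.
A positive N² confirms static stability across the interval.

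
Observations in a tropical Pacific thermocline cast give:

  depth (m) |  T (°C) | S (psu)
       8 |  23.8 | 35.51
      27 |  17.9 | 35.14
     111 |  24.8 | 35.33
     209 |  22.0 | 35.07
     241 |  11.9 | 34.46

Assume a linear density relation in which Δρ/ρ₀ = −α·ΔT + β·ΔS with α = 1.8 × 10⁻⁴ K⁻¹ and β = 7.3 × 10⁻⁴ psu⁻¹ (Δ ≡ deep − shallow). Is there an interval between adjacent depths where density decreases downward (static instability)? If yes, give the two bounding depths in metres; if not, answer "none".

27–111 m

Evaluate Δρ/ρ₀ = −αΔT + βΔS across each adjacent pair:
  8–27 m: −αΔT+βΔS = −(1.8 × 10⁻⁴)(-5.9)+(7.3 × 10⁻⁴)(-0.37) = 7.9 × 10⁻⁴ → stable
  27–111 m: −αΔT+βΔS = −(1.8 × 10⁻⁴)(+6.9)+(7.3 × 10⁻⁴)(+0.19) = -1.1 × 10⁻³ → UNSTABLE
  111–209 m: −αΔT+βΔS = −(1.8 × 10⁻⁴)(-2.8)+(7.3 × 10⁻⁴)(-0.26) = 3.1 × 10⁻⁴ → stable
  209–241 m: −αΔT+βΔS = −(1.8 × 10⁻⁴)(-10.1)+(7.3 × 10⁻⁴)(-0.61) = 1.4 × 10⁻³ → stable
The 27–111 m interval has Δρ < 0: lighter water underlies denser water.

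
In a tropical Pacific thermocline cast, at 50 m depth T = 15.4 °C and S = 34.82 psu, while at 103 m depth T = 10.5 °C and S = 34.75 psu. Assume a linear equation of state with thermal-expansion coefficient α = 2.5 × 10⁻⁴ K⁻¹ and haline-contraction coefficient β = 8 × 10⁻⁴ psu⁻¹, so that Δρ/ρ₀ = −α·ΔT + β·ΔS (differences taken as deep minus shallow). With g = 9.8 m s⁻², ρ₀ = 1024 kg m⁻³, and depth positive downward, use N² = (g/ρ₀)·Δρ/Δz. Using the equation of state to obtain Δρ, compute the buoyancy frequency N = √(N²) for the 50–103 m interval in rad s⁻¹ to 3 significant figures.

ΔT = -4.9 K, ΔS = -0.07 psu (deep − shallow).
Δρ/ρ₀ = −αΔT + βΔS = 1.225 × 10⁻³ − 5.60 × 10⁻⁵ = 1.169 × 10⁻³, so Δρ ≈ 1.197 kg m⁻³.
N² = (g/ρ₀)·Δρ/Δz = g·(Δρ/ρ₀)/Δz = 9.8 × 1.169 × 10⁻³ / 53 = 2.1615 × 10⁻⁴ s⁻².
N = √(2.1615 × 10⁻⁴) = 0.014702 rad s⁻¹ ≈ 0.0147 rad s⁻¹.

0.0147 rad s⁻¹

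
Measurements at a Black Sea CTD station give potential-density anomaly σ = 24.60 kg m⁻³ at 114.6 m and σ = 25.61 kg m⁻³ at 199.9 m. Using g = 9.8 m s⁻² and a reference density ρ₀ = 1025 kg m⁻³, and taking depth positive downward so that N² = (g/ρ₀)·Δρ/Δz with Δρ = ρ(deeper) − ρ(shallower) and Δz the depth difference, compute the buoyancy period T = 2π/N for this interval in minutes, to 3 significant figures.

Δρ = 1025.61 − 1024.60 = 1.01 kg m⁻³ over Δz = 199.9 − 114.6 = 85.3 m.
N² = (9.8/1025) × (1.01/85.3) = 1.1321 × 10⁻⁴ s⁻².
N = √(1.1321 × 10⁻⁴) = 0.010640 rad s⁻¹, so T = 2π/N = 590.52 s = 9.8420 min ≈ 9.84 min.

9.84 min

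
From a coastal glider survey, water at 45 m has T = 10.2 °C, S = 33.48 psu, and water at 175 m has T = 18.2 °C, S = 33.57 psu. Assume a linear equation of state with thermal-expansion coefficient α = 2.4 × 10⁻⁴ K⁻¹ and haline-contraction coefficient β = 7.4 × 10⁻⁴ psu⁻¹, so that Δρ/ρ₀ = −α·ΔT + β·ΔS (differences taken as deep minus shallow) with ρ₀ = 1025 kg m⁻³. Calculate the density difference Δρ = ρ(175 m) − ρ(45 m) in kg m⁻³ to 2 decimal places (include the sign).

-1.90 kg m⁻³

ΔT = +8.0 K, ΔS = +0.09 psu (deep − shallow).
Δρ/ρ₀ = −(2.4 × 10⁻⁴)(+8.0) + (7.4 × 10⁻⁴)(+0.09) = -1.8534 × 10⁻³.
Δρ = 1025 × (-1.8534 × 10⁻³) = -1.90 kg m⁻³.
Negative Δρ: lighter below, statically unstable.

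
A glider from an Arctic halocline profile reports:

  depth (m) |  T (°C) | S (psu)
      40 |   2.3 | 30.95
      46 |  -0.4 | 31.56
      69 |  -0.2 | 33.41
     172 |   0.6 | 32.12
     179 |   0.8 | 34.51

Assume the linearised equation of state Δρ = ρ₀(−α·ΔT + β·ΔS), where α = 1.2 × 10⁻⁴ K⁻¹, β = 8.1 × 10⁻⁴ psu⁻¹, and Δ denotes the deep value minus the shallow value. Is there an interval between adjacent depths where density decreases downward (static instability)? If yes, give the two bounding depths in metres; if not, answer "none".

Evaluate Δρ/ρ₀ = −αΔT + βΔS across each adjacent pair:
  40–46 m: −αΔT+βΔS = −(1.2 × 10⁻⁴)(-2.7)+(8.1 × 10⁻⁴)(+0.61) = 8.2 × 10⁻⁴ → stable
  46–69 m: −αΔT+βΔS = −(1.2 × 10⁻⁴)(+0.2)+(8.1 × 10⁻⁴)(+1.85) = 1.5 × 10⁻³ → stable
  69–172 m: −αΔT+βΔS = −(1.2 × 10⁻⁴)(+0.8)+(8.1 × 10⁻⁴)(-1.29) = -1.1 × 10⁻³ → UNSTABLE
  172–179 m: −αΔT+βΔS = −(1.2 × 10⁻⁴)(+0.2)+(8.1 × 10⁻⁴)(+2.39) = 1.9 × 10⁻³ → stable
The 69–172 m interval has Δρ < 0: lighter water underlies denser water.

69–172 m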